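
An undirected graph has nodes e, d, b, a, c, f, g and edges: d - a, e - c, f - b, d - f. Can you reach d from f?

Yes

From f we can reach a, b, d, f, which includes d.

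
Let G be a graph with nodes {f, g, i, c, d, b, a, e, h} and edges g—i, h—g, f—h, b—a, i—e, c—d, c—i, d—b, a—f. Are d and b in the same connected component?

From d we can reach a, b, c, d, e, f, g, h, i, which includes b.

Yes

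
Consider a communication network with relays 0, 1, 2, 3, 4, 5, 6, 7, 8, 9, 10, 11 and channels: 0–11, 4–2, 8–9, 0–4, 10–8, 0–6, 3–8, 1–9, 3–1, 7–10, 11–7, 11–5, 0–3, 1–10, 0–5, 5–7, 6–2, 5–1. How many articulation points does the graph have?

1

Removing 0 increases the component count from 1 to 2, so 0 is a cut vertex.
By contrast removing 1 leaves 1 component; it is not a cut vertex. No other vertex is a cut vertex either.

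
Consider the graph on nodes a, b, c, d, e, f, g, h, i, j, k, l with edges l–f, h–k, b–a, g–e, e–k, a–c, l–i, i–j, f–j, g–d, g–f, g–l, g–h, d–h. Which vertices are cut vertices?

Removing a increases the component count from 2 to 3, so a is a cut vertex.
Removing g increases the component count from 2 to 3, so g is a cut vertex.
By contrast removing e leaves 2 components; it is not a cut vertex. No other vertex is a cut vertex either.

a, g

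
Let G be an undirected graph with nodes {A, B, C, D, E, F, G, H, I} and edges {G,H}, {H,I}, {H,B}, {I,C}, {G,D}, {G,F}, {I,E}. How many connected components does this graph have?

2

A is isolated — a component by itself.
Starting from B we can reach B, C, D, E, F, G, H, I. That is one component of size 8.
Total: 2 components.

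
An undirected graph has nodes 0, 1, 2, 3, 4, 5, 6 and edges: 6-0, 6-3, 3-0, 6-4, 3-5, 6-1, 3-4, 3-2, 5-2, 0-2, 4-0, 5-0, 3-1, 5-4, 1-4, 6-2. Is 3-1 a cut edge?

After removing 3-1, the path 3-6-1 still connects them, so the edge is not a bridge.

No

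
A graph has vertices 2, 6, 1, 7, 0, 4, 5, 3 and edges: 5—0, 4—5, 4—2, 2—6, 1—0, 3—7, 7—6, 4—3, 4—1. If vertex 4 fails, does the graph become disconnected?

Deleting 4 raises the number of components from 1 to 2, so 4 is a cut vertex.

Yes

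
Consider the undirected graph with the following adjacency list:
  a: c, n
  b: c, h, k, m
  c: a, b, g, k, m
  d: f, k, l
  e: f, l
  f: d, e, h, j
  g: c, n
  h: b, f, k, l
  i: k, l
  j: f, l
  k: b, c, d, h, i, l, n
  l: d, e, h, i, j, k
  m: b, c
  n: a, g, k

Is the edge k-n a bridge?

After removing k-n, the path k-c-g-n still connects them, so the edge is not a bridge.

No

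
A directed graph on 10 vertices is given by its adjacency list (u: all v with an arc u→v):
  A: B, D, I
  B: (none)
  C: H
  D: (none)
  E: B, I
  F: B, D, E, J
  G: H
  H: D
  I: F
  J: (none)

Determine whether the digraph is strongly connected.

No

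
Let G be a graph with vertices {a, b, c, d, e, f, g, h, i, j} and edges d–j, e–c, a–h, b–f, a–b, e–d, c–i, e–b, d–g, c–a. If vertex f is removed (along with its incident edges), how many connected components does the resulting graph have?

With f gone, the remaining components are: {a, b, c, d, e, g, h, i, j}.
That is 1 component.

1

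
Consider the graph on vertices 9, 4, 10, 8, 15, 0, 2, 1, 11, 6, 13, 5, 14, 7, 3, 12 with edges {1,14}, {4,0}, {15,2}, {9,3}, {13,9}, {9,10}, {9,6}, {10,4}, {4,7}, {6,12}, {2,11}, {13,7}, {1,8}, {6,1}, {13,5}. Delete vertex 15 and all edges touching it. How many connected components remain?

With 15 gone, the remaining components are: {2, 11}; {0, 1, 3, 4, 5, 6, 7, 8, 9, 10, 12, 13, 14}.
That is 2 components.

2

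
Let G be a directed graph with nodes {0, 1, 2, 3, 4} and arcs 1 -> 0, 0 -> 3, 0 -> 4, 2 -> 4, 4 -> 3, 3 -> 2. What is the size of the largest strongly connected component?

{2, 3, 4} are all mutually reachable — one SCC of size 3.
{1} is an SCC by itself.
{0} is an SCC by itself.
The largest has 3 vertices.

3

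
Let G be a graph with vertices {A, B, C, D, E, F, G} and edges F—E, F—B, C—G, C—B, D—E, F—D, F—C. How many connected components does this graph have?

2

A is isolated — a component by itself.
Starting from B we can reach B, C, D, E, F, G. That is one component of size 6.
Total: 2 components.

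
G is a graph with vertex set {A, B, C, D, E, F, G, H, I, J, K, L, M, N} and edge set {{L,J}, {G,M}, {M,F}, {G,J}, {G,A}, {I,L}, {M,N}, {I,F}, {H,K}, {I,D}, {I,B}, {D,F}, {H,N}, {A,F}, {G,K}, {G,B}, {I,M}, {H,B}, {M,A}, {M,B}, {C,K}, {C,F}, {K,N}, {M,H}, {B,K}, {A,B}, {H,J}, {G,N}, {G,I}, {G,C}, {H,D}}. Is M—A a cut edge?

No

After removing M—A, the path M-G-A still connects them, so the edge is not a bridge.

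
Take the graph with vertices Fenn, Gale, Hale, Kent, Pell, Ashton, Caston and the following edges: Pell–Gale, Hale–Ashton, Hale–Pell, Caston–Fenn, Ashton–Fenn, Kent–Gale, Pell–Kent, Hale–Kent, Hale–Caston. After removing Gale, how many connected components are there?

With Gale gone, the remaining components are: {Fenn, Hale, Kent, Pell, Ashton, Caston}.
That is 1 component.

1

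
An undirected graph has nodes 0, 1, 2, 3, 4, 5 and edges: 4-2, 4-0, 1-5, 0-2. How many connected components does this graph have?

3

3 is isolated — a component by itself.
Starting from 1 we can reach 1, 5. That is one component of size 2.
Starting from 0 we can reach 0, 2, 4. That is one component of size 3.
Total: 3 components.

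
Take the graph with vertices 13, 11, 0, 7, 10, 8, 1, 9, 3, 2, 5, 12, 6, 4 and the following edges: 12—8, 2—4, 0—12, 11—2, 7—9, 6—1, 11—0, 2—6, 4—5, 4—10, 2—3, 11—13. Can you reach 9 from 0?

The component containing 0 is {0, 1, 2, 3, 4, 5, 6, 8, 10, 11, 12, 13}, and 9 is not in it.

No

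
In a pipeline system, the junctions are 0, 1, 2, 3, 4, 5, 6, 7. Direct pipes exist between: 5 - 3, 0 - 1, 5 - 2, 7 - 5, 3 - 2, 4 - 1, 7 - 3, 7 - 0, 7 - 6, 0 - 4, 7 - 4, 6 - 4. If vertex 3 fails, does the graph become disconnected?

Deleting 3 leaves 1 component (was 1) (its neighbors 2, 5, 7 remain connected to each other), so 3 is not a cut vertex.

No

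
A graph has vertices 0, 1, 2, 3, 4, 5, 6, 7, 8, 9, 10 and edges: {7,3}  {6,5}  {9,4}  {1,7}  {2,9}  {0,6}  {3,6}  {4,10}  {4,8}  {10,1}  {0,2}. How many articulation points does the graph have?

2

Removing 4 increases the component count from 1 to 2, so 4 is a cut vertex.
Removing 6 increases the component count from 1 to 2, so 6 is a cut vertex.
By contrast removing 0 leaves 1 component; it is not a cut vertex. No other vertex is a cut vertex either.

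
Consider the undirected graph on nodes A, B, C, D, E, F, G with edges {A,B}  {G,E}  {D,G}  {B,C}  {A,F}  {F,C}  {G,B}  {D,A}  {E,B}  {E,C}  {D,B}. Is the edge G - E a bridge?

After removing G - E, the path G-B-E still connects them, so the edge is not a bridge.

No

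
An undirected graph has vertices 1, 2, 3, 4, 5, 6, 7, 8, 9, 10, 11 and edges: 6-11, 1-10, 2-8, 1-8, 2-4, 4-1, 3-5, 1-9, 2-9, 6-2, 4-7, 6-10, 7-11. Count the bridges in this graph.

The edges on the cycle 2-4-1-9-2 are not bridges since each lies on that cycle.
But removing 3-5 disconnects 3 from 5 — this is a bridge.

1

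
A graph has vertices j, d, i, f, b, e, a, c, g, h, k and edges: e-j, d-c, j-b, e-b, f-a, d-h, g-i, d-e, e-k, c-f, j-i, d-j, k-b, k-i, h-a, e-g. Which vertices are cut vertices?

Removing d increases the component count from 1 to 2, so d is a cut vertex.
By contrast removing c leaves 1 component; it is not a cut vertex. No other vertex is a cut vertex either.

d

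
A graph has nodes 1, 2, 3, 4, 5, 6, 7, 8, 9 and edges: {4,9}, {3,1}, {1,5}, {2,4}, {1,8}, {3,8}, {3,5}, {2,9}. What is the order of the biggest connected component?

7 is isolated — a component by itself.
6 is isolated — a component by itself.
Starting from 2 we can reach 2, 4, 9. That is one component of size 3.
Starting from 1 we can reach 1, 3, 5, 8. That is one component of size 4.
The largest has 4 vertices.

4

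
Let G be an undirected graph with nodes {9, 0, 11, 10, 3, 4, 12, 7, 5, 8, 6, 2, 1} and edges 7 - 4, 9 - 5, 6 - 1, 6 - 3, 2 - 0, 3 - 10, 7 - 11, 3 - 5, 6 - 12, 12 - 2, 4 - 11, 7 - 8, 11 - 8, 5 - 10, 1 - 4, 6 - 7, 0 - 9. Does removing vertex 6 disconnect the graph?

Deleting 6 raises the number of components from 1 to 2, so 6 is a cut vertex.

Yes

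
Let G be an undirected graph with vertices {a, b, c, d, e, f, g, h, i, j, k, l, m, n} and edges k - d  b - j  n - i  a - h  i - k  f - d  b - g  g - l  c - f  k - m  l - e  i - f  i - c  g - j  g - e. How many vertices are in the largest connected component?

7

Starting from a we can reach a, h. That is one component of size 2.
Starting from b we can reach b, e, g, j, l. That is one component of size 5.
Starting from c we can reach c, d, f, i, k, m, n. That is one component of size 7.
The largest has 7 vertices.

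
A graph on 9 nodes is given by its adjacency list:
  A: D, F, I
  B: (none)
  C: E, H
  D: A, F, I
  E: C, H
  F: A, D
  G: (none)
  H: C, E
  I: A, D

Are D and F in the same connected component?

From D we can reach A, D, F, I, which includes F.

Yes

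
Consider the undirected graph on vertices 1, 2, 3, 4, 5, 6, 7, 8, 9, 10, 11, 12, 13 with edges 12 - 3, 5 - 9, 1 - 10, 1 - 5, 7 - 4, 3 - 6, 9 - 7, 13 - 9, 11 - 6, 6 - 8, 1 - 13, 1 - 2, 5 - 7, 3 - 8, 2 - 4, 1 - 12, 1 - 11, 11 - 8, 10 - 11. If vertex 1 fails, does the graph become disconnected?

Yes

Deleting 1 raises the number of components from 1 to 2, so 1 is a cut vertex.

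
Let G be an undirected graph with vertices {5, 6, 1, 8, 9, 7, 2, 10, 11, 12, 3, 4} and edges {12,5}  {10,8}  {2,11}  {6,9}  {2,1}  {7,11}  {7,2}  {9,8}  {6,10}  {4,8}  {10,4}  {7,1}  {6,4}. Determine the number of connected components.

4

3 is isolated — a component by itself.
Starting from 5 we can reach 5, 12. That is one component of size 2.
Starting from 1 we can reach 1, 2, 7, 11. That is one component of size 4.
Starting from 4 we can reach 4, 6, 8, 9, 10. That is one component of size 5.
Total: 4 components.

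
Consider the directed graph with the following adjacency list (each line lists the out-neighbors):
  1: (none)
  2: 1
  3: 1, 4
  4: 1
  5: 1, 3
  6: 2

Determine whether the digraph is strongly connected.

There is no directed path from 6 to 5, so the graph is not strongly connected.

No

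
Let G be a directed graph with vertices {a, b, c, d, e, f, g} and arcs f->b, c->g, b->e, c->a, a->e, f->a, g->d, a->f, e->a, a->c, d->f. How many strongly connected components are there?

1

{a, b, c, d, e, f, g} are all mutually reachable — one SCC of size 7.
That gives 1 strongly connected component.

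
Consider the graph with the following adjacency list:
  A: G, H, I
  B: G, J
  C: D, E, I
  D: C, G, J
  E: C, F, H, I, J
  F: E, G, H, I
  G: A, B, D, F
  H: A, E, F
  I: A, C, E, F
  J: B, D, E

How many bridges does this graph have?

The edges on the cycle F-E-J-B-G-F are not bridges since each lies on that cycle.
Every edge lies on some cycle, so there are no bridges.

0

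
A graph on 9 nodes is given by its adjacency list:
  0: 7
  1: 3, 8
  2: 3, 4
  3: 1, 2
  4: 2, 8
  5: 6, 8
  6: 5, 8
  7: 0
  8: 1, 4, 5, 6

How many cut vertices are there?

1

Removing 8 increases the component count from 2 to 3, so 8 is a cut vertex.
By contrast removing 1 leaves 2 components; it is not a cut vertex. No other vertex is a cut vertex either.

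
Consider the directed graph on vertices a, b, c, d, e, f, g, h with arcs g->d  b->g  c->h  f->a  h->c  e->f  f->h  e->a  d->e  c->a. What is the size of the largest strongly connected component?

2

{c, h} are all mutually reachable — one SCC of size 2.
{g} is an SCC by itself.
{a} is an SCC by itself.
{b} is an SCC by itself.
{f} is an SCC by itself.
(and 2 more singleton SCCs)
The largest has 2 vertices.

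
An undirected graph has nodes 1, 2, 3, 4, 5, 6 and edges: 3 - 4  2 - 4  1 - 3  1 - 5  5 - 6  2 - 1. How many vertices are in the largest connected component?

6

Starting from 1 we can reach 1, 2, 3, 4, 5, 6. That is one component of size 6.
The largest has 6 vertices.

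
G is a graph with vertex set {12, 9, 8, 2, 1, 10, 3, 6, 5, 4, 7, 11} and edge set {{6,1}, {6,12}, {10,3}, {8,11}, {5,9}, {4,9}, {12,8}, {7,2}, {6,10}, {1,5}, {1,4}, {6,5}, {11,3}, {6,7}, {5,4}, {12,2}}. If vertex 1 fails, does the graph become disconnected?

No

Deleting 1 leaves 1 component (was 1) (its neighbors 4, 5, 6 remain connected to each other), so 1 is not a cut vertex.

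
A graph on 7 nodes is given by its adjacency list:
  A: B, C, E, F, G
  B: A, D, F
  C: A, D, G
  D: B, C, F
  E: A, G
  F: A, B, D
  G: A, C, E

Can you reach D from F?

From F we can reach A, B, C, D, E, F, G, which includes D.

Yes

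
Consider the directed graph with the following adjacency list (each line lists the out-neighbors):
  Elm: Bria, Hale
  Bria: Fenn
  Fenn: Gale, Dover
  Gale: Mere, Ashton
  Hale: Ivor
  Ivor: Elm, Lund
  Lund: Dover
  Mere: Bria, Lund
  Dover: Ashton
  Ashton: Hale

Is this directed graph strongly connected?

From Bria we can reach every vertex (Elm, Bria, Fenn, Gale, Hale, Ivor, Lund, Mere, Dover, Ashton), and every vertex can reach Bria (Elm, Bria, Fenn, Gale, Hale, Ivor, Lund, Mere, Dover, Ashton). So the whole graph is one strongly connected component.

Yes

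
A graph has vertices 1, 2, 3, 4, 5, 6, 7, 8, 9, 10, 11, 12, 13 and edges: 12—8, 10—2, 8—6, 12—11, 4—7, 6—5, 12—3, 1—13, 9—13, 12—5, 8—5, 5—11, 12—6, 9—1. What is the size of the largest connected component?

Starting from 2 we can reach 2, 10. That is one component of size 2.
Starting from 4 we can reach 4, 7. That is one component of size 2.
Starting from 1 we can reach 1, 9, 13. That is one component of size 3.
Starting from 3 we can reach 3, 5, 6, 8, 11, 12. That is one component of size 6.
The largest has 6 vertices.

6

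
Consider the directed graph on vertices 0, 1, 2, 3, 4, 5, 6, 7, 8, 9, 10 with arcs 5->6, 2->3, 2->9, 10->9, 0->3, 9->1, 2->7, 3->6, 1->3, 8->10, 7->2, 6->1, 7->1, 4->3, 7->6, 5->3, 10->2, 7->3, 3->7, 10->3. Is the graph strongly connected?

No

There is no directed path from 2 to 5, so the graph is not strongly connected.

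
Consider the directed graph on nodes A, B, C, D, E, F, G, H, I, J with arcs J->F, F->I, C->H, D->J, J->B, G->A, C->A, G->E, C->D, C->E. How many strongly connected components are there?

{H} is an SCC by itself.
{D} is an SCC by itself.
{B} is an SCC by itself.
{C} is an SCC by itself.
{J} is an SCC by itself.
(and 5 more singleton SCCs)
That gives 10 strongly connected components.

10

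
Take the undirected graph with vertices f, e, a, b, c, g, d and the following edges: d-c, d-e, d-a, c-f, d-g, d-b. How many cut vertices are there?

2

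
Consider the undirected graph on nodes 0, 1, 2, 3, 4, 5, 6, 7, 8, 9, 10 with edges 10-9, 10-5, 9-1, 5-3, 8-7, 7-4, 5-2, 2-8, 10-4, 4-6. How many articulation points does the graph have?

4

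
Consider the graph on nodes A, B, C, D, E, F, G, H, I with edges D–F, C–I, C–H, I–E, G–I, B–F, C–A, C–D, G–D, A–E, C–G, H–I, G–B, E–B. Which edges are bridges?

none

The edges on the cycle C-H-I-C are not bridges since each lies on that cycle.
Every edge lies on some cycle, so there are no bridges.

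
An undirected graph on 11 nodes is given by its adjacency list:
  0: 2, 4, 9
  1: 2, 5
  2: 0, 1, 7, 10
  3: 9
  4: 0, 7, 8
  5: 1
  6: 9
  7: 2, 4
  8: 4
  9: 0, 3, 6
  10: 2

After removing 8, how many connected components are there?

1

With 8 gone, the remaining components are: {0, 1, 2, 3, 4, 5, 6, 7, 9, 10}.
That is 1 component.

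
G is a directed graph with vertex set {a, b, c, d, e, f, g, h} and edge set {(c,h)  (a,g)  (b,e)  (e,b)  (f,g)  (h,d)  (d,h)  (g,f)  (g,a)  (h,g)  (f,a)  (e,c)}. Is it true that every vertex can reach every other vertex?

There is no directed path from h to e, so the graph is not strongly connected.

No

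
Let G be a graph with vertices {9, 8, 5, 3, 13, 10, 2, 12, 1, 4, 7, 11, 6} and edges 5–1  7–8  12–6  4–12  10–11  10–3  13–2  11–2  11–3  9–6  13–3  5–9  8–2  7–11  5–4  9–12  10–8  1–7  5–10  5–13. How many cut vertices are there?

Removing 5 increases the component count from 1 to 2, so 5 is a cut vertex.
By contrast removing 12 leaves 1 component; it is not a cut vertex. No other vertex is a cut vertex either.

1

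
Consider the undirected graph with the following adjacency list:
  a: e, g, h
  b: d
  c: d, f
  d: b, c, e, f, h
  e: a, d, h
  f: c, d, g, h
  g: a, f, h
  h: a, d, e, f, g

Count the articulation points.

1

Removing d increases the component count from 1 to 2, so d is a cut vertex.
By contrast removing g leaves 1 component; it is not a cut vertex. No other vertex is a cut vertex either.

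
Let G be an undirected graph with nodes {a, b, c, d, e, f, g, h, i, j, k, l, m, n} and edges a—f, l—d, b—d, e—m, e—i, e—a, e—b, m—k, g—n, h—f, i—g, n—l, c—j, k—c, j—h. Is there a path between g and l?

Yes

From g we can reach a, b, c, d, e, f, g, h, i, j, k, l, m, n, which includes l.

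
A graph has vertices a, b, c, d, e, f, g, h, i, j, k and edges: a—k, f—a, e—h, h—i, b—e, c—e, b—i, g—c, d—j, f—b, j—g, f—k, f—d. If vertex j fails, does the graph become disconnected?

Deleting j leaves 1 component (was 1) (its neighbors d, g remain connected to each other), so j is not a cut vertex.

No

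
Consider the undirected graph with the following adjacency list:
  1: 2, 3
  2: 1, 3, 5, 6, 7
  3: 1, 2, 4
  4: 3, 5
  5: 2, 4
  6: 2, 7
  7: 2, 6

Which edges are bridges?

none

The edges on the cycle 2-7-6-2 are not bridges since each lies on that cycle.
Every edge lies on some cycle, so there are no bridges.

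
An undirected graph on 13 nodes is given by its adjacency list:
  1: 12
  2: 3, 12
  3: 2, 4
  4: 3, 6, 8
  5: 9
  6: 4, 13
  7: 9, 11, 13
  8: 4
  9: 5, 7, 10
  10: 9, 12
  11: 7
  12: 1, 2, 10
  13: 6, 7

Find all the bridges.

1-12, 11-7, 4-8, 5-9

The edges on the cycle 3-2-12-10-9-7-13-6-4-3 are not bridges since each lies on that cycle.
But removing 5-9 disconnects 5 from 9; removing 11-7 disconnects 11 from 7; removing 4-8 disconnects 4 from 8; removing 12-1 disconnects 12 from 1 — these are bridges.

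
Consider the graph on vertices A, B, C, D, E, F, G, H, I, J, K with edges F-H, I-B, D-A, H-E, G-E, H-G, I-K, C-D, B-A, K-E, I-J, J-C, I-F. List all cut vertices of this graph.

Removing I increases the component count from 1 to 2, so I is a cut vertex.
By contrast removing A leaves 1 component; it is not a cut vertex. No other vertex is a cut vertex either.

I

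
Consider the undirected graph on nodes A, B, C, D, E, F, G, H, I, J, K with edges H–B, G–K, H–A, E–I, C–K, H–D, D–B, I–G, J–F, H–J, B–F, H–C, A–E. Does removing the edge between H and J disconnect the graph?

No

After removing H–J, the path H-B-F-J still connects them, so the edge is not a bridge.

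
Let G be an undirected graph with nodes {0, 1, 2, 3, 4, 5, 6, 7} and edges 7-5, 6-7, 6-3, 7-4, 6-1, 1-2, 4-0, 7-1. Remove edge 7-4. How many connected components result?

Before removal there is 1 component.
7-4 is a bridge — removing it separates 7's side from 4's side.
After removal: 2 components.

2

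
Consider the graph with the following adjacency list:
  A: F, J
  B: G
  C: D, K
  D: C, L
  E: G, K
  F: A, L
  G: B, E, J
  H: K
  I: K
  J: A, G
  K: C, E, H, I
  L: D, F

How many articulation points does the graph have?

2

Removing G increases the component count from 1 to 2, so G is a cut vertex.
Removing K increases the component count from 1 to 3, so K is a cut vertex.
By contrast removing L leaves 1 component; it is not a cut vertex. No other vertex is a cut vertex either.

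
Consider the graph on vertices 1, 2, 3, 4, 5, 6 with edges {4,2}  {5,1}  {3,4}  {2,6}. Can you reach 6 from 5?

No

The component containing 5 is {1, 5}, and 6 is not in it.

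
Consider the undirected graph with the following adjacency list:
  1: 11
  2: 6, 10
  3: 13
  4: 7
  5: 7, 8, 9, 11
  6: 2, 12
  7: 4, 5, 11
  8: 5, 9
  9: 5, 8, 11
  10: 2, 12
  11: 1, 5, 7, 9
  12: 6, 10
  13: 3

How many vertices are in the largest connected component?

7

Starting from 3 we can reach 3, 13. That is one component of size 2.
Starting from 2 we can reach 2, 6, 10, 12. That is one component of size 4.
Starting from 1 we can reach 1, 4, 5, 7, 8, 9, 11. That is one component of size 7.
The largest has 7 vertices.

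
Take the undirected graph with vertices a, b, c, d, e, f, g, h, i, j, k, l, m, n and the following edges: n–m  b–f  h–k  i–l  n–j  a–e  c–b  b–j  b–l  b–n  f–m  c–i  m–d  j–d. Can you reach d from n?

Yes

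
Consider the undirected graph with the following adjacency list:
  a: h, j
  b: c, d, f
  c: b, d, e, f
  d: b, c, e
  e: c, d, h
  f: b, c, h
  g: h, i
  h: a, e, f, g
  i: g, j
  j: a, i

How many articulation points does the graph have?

1

Removing h increases the component count from 1 to 2, so h is a cut vertex.
By contrast removing i leaves 1 component; it is not a cut vertex. No other vertex is a cut vertex either.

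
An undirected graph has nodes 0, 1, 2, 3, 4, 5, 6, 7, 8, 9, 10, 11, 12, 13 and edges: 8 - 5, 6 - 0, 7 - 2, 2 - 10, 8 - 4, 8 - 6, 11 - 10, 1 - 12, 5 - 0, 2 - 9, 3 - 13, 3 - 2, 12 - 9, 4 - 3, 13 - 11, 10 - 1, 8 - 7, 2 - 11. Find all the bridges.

none

The edges on the cycle 8-6-0-5-8 are not bridges since each lies on that cycle.
Every edge lies on some cycle, so there are no bridges.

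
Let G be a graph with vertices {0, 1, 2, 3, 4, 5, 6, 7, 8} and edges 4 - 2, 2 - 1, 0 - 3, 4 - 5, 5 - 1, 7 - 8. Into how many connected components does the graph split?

6 is isolated — a component by itself.
Starting from 7 we can reach 7, 8. That is one component of size 2.
Starting from 0 we can reach 0, 3. That is one component of size 2.
Starting from 1 we can reach 1, 2, 4, 5. That is one component of size 4.
Total: 4 components.

4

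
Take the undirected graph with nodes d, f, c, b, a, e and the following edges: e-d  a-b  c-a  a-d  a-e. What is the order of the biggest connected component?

f is isolated — a component by itself.
Starting from a we can reach a, b, c, d, e. That is one component of size 5.
The largest has 5 vertices.

5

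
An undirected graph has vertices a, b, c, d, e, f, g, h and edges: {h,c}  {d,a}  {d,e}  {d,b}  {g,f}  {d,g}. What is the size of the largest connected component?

Starting from c we can reach c, h. That is one component of size 2.
Starting from a we can reach a, b, d, e, f, g. That is one component of size 6.
The largest has 6 vertices.

6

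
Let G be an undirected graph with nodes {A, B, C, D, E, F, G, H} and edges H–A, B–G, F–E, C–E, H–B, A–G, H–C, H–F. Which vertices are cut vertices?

H

Removing H increases the component count from 2 to 3, so H is a cut vertex.
By contrast removing B leaves 2 components; it is not a cut vertex. No other vertex is a cut vertex either.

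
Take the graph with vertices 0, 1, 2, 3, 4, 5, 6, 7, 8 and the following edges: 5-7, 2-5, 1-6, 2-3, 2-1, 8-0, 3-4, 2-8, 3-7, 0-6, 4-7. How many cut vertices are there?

Removing 2 increases the component count from 1 to 2, so 2 is a cut vertex.
By contrast removing 5 leaves 1 component; it is not a cut vertex. No other vertex is a cut vertex either.

1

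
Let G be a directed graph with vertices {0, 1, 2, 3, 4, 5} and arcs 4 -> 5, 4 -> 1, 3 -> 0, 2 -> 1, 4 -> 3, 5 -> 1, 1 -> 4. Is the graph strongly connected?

There is no directed path from 4 to 2, so the graph is not strongly connected.

No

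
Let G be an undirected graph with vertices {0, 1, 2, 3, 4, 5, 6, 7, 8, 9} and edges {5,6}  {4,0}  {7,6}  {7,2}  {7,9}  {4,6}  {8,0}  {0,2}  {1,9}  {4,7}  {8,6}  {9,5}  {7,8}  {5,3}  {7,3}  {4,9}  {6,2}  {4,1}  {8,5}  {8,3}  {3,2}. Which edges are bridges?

none

The edges on the cycle 7-8-5-9-7 are not bridges since each lies on that cycle.
Every edge lies on some cycle, so there are no bridges.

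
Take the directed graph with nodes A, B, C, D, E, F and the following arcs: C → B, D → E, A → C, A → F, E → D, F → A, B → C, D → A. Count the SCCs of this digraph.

{B, C} are all mutually reachable — one SCC of size 2.
{D, E} are all mutually reachable — one SCC of size 2.
{A, F} are all mutually reachable — one SCC of size 2.
That gives 3 strongly connected components.

3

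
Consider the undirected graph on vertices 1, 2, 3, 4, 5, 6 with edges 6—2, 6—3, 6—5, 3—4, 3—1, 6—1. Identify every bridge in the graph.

2-6, 3-4, 5-6

The edges on the cycle 6-3-1-6 are not bridges since each lies on that cycle.
But removing 3—4 disconnects 3 from 4; removing 6—5 disconnects 6 from 5; removing 6—2 disconnects 6 from 2 — these are bridges.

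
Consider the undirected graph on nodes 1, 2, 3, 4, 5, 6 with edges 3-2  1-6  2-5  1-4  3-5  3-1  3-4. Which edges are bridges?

1-6

The edges on the cycle 3-2-5-3 are not bridges since each lies on that cycle.
But removing 1-6 disconnects 1 from 6 — this is a bridge.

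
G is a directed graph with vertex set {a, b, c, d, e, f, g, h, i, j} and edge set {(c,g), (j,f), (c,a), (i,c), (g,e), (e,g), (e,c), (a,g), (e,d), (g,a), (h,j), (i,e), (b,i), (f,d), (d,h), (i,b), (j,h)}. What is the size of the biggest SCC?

4

{a, c, e, g} are all mutually reachable — one SCC of size 4.
{d, f, h, j} are all mutually reachable — one SCC of size 4.
{b, i} are all mutually reachable — one SCC of size 2.
The largest has 4 vertices.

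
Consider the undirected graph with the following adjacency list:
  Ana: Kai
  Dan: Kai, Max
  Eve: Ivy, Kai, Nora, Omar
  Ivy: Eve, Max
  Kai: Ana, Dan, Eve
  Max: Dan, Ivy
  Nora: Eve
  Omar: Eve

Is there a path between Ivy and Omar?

Yes

From Ivy we can reach Ana, Dan, Eve, Ivy, Kai, Max, Nora, Omar, which includes Omar.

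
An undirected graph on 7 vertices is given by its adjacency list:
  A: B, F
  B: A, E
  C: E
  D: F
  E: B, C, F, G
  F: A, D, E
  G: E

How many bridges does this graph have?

The edges on the cycle A-B-E-F-A are not bridges since each lies on that cycle.
But removing E-C disconnects E from C; removing F-D disconnects F from D; removing E-G disconnects E from G — these are bridges.
That makes 3 bridges.

3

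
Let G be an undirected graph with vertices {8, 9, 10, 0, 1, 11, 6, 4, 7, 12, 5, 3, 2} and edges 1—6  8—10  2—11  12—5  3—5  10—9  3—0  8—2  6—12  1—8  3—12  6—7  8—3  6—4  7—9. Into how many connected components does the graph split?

1

Starting from 0 we can reach 0, 1, 2, 3, 4, 5, 6, 7, 8, 9, 10, 11, 12. That is one component of size 13.
Total: 1 component.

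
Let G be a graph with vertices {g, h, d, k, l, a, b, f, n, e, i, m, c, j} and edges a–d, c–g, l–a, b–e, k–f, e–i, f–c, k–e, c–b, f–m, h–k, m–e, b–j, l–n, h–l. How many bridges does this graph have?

8

The edges on the cycle f-m-e-b-c-f are not bridges since each lies on that cycle.
But removing h–k disconnects h from k; removing e–i disconnects e from i; removing n–l disconnects n from l; removing g–c disconnects g from c — these are bridges.
In total 8 edges are bridges.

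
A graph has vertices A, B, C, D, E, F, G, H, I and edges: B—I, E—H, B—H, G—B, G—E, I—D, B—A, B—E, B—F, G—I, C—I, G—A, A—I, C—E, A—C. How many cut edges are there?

2

The edges on the cycle G-B-A-G are not bridges since each lies on that cycle.
But removing B—F disconnects B from F; removing D—I disconnects D from I — these are bridges.
That makes 2 bridges.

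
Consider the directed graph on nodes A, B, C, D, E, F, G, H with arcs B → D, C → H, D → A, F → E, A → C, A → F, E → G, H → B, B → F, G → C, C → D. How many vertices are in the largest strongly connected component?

{A, B, C, D, E, F, G, H} are all mutually reachable — one SCC of size 8.
The largest has 8 vertices.

8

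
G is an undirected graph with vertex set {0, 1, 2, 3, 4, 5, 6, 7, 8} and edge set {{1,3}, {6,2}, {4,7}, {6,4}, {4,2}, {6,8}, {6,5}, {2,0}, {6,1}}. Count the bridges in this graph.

6

The edges on the cycle 6-4-2-6 are not bridges since each lies on that cycle.
But removing 6-8 disconnects 6 from 8; removing 6-5 disconnects 6 from 5; removing 3-1 disconnects 3 from 1; removing 2-0 disconnects 2 from 0 — these are bridges.
In total 6 edges are bridges.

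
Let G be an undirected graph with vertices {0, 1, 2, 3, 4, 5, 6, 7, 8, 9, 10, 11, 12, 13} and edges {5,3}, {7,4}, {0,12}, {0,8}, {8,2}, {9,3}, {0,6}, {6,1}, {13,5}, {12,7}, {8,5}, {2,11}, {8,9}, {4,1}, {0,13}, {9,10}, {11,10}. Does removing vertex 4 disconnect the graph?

Deleting 4 leaves 1 component (was 1) (its neighbors 1, 7 remain connected to each other), so 4 is not a cut vertex.

No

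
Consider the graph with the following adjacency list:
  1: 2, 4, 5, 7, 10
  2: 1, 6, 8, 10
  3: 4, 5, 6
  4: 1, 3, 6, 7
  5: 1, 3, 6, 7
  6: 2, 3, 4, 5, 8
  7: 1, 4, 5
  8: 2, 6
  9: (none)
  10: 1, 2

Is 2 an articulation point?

No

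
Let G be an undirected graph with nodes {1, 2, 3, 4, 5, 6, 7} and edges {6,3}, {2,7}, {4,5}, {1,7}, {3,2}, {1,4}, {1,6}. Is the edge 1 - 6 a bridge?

No

After removing 1 - 6, the path 1-7-2-3-6 still connects them, so the edge is not a bridge.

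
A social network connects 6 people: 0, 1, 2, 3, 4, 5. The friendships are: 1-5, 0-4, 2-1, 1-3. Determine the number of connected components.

2

Starting from 0 we can reach 0, 4. That is one component of size 2.
Starting from 1 we can reach 1, 2, 3, 5. That is one component of size 4.
Total: 2 components.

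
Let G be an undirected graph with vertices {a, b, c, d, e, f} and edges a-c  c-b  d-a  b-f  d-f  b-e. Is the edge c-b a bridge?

No

After removing c-b, the path c-a-d-f-b still connects them, so the edge is not a bridge.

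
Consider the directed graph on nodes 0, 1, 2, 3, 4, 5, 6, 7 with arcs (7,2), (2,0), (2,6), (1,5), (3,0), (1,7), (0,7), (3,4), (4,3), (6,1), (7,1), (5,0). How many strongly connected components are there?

{0, 1, 2, 5, 6, 7} are all mutually reachable — one SCC of size 6.
{3, 4} are all mutually reachable — one SCC of size 2.
That gives 2 strongly connected components.

2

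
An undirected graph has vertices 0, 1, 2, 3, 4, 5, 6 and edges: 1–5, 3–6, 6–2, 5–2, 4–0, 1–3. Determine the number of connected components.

2

Starting from 0 we can reach 0, 4. That is one component of size 2.
Starting from 1 we can reach 1, 2, 3, 5, 6. That is one component of size 5.
Total: 2 components.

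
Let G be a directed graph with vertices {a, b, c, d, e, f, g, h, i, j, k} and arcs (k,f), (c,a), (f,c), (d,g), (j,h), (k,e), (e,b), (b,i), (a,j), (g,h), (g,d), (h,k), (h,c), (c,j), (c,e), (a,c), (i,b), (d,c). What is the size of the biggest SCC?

6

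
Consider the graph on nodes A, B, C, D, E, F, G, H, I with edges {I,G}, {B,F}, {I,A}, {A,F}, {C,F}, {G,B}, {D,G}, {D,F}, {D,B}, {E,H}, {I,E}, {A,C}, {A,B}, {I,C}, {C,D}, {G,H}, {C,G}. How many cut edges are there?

The edges on the cycle I-E-H-G-D-C-A-I are not bridges since each lies on that cycle.
Every edge lies on some cycle, so there are no bridges.

0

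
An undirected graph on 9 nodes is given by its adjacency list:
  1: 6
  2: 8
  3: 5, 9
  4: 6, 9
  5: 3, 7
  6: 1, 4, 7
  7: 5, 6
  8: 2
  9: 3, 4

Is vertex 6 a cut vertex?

Deleting 6 raises the number of components from 2 to 3, so 6 is a cut vertex.

Yes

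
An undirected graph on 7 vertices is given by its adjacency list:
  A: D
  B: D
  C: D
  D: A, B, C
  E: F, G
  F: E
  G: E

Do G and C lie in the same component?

The component containing G is {E, F, G}, and C is not in it.

No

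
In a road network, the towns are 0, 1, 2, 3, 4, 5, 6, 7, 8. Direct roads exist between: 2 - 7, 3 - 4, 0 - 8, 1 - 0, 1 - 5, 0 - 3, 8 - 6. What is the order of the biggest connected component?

Starting from 2 we can reach 2, 7. That is one component of size 2.
Starting from 0 we can reach 0, 1, 3, 4, 5, 6, 8. That is one component of size 7.
The largest has 7 vertices.

7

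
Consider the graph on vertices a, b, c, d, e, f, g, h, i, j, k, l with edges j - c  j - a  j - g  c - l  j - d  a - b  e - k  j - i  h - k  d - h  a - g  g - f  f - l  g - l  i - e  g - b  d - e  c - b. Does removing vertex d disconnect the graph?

Deleting d leaves 1 component (was 1) (its neighbors e, h, j remain connected to each other), so d is not a cut vertex.

No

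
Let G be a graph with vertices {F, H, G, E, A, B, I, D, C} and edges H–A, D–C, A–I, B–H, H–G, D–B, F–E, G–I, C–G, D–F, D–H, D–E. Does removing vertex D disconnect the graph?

Yes

Deleting D raises the number of components from 1 to 2, so D is a cut vertex.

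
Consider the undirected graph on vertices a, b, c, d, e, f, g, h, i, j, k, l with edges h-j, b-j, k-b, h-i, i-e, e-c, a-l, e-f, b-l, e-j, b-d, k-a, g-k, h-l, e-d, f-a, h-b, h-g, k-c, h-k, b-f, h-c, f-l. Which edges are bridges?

none

The edges on the cycle h-i-e-f-a-l-h are not bridges since each lies on that cycle.
Every edge lies on some cycle, so there are no bridges.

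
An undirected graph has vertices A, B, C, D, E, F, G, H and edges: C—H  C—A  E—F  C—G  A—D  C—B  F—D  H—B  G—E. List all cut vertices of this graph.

C

Removing C increases the component count from 1 to 2, so C is a cut vertex.
By contrast removing A leaves 1 component; it is not a cut vertex. No other vertex is a cut vertex either.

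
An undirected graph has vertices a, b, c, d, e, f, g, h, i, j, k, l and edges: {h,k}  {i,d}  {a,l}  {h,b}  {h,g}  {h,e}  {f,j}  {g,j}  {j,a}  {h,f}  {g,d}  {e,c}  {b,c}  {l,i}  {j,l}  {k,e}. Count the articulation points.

Removing h increases the component count from 1 to 2, so h is a cut vertex.
By contrast removing e leaves 1 component; it is not a cut vertex. No other vertex is a cut vertex either.

1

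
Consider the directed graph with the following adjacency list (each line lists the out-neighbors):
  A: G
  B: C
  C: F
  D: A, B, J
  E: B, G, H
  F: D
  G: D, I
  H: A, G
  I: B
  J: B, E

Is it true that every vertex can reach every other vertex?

From F we can reach every vertex (A, B, C, D, E, F, G, H, I, J), and every vertex can reach F (A, B, C, D, E, F, G, H, I, J). So the whole graph is one strongly connected component.

Yes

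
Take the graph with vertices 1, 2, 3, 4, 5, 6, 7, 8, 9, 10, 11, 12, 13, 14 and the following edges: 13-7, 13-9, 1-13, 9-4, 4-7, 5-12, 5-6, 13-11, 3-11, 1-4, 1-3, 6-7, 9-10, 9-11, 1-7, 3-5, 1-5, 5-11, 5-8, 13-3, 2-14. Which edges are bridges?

The edges on the cycle 13-9-11-13 are not bridges since each lies on that cycle.
But removing 8-5 disconnects 8 from 5; removing 5-12 disconnects 5 from 12; removing 9-10 disconnects 9 from 10; removing 2-14 disconnects 2 from 14 — these are bridges.

10-9, 12-5, 14-2, 5-8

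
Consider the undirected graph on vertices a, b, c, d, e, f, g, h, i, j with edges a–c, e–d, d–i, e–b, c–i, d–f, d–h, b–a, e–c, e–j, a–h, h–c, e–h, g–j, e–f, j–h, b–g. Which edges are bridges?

none

The edges on the cycle e-b-g-j-e are not bridges since each lies on that cycle.
Every edge lies on some cycle, so there are no bridges.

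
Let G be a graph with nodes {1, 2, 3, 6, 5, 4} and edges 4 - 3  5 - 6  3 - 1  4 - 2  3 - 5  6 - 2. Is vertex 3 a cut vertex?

Deleting 3 raises the number of components from 1 to 2, so 3 is a cut vertex.

Yes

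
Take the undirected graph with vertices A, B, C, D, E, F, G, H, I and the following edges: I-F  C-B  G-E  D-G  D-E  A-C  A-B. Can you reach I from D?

No

The component containing D is {D, E, G}, and I is not in it.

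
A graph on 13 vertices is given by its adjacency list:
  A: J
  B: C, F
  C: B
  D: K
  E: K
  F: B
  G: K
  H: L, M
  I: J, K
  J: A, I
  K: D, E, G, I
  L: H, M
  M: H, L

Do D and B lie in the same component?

The component containing D is {A, D, E, G, I, J, K}, and B is not in it.

No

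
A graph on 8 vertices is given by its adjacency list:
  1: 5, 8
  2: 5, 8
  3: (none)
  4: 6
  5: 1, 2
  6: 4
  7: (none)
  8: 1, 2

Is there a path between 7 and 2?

No

The component containing 7 is {7}, and 2 is not in it.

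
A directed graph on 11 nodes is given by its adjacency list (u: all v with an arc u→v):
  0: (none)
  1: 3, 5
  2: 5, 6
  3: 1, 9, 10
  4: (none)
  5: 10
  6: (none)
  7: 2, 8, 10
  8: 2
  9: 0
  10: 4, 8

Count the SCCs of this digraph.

7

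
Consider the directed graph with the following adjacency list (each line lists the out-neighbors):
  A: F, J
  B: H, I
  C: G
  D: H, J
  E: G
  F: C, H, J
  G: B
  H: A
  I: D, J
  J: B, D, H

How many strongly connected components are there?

{A, B, C, D, F, G, H, I, J} are all mutually reachable — one SCC of size 9.
{E} is an SCC by itself.
That gives 2 strongly connected components.

2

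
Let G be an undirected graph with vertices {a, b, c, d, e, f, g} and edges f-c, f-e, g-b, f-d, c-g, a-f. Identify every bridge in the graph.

removing d-f disconnects d from f; removing c-g disconnects c from g; removing f-a disconnects f from a; removing c-f disconnects c from f — these are bridges.
In total 6 edges are bridges.

a-f, b-g, c-f, c-g, d-f, e-f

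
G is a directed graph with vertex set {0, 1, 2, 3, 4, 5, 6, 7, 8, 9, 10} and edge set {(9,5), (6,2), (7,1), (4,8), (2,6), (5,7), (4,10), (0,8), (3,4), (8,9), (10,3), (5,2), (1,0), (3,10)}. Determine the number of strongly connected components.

3

{0, 1, 5, 7, 8, 9} are all mutually reachable — one SCC of size 6.
{3, 4, 10} are all mutually reachable — one SCC of size 3.
{2, 6} are all mutually reachable — one SCC of size 2.
That gives 3 strongly connected components.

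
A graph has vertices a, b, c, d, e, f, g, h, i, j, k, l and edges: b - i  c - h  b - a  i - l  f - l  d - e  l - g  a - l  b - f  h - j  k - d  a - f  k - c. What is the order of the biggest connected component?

Starting from a we can reach a, b, f, g, i, l. That is one component of size 6.
Starting from c we can reach c, d, e, h, j, k. That is one component of size 6.
The largest has 6 vertices.

6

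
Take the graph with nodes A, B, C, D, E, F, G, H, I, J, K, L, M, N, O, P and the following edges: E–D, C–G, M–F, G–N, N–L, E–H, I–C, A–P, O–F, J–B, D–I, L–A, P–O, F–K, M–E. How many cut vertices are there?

2

Removing E increases the component count from 2 to 3, so E is a cut vertex.
Removing F increases the component count from 2 to 3, so F is a cut vertex.
By contrast removing H leaves 2 components; it is not a cut vertex. No other vertex is a cut vertex either.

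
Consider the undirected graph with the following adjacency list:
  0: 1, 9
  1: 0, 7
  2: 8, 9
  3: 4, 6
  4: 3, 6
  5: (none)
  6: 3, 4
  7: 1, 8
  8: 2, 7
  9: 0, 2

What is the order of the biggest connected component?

6

5 is isolated — a component by itself.
Starting from 3 we can reach 3, 4, 6. That is one component of size 3.
Starting from 0 we can reach 0, 1, 2, 7, 8, 9. That is one component of size 6.
The largest has 6 vertices.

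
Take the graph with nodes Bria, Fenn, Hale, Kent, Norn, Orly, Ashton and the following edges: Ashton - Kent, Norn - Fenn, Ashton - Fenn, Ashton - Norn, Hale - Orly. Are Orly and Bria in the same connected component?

The component containing Orly is {Hale, Orly}, and Bria is not in it.

No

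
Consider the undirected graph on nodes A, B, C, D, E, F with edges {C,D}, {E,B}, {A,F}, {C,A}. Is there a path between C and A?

Yes

From C we can reach A, C, D, F, which includes A.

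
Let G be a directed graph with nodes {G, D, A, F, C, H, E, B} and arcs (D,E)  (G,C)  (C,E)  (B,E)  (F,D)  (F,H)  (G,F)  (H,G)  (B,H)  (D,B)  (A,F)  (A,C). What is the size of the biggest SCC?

{B, D, F, G, H} are all mutually reachable — one SCC of size 5.
{A} is an SCC by itself.
{C} is an SCC by itself.
{E} is an SCC by itself.
The largest has 5 vertices.

5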